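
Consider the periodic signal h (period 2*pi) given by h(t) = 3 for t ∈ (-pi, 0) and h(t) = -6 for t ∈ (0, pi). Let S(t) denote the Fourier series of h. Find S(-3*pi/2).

t = -3*pi/2 differs from t = pi/2 by -1 full period(s), and the series is 2*pi-periodic.
h is continuous at t = pi/2 with value -6, so the series converges to -6 there.

-6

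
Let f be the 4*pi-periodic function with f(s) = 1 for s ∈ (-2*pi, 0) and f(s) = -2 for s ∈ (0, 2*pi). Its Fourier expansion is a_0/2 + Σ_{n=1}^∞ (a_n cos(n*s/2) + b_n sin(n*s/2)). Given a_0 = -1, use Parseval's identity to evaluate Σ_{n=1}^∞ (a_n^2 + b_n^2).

9/2

Parseval: a_0^2/2 + Σ_{n≥1} (a_n^2+b_n^2) = (1/(2*pi)) ∫_{-2*pi}^{2*pi} f(s)^2 ds = 5.
Subtract a_0^2/2 = 1/2: Σ (a_n^2+b_n^2) = 9/2.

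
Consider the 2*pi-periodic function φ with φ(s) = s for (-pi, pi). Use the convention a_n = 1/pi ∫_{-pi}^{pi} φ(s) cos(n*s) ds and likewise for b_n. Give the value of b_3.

2/3

b_3 = 1/pi ∫_{-pi}^{pi} φ(s) sin(3*s) ds.
φ is odd and sin(3*s) is odd, so the integrand is even and b_3 = 2/pi ∫_0^{pi} φ(s) sin(3*s) ds.
Integrating by parts (boundary term plus one more integral), an antiderivative of (s) sin(3*s) is -s*cos(3*s)/3 + sin(3*s)/9; evaluating from 0 to pi: ∫_{0}^{pi} (s) sin(3*s) ds = (pi/3) - (0) = pi/3.
Hence b_3 = (2/pi)·(pi/3) = 2/3.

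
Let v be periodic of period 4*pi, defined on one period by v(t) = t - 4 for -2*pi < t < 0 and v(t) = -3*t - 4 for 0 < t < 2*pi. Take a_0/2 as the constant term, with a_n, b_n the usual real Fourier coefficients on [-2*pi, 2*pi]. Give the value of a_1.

a_1 = (1/(2*pi)) ∫_{-2*pi}^{2*pi} v(t) cos(t/2) dt.
Split the integral at the breakpoints.
Integrating by parts (boundary term plus one more integral), an antiderivative of (t - 4) cos(t/2) is 2*t*sin(t/2) - 8*sin(t/2) + 4*cos(t/2); evaluating from -2*pi to 0: ∫_{-2*pi}^{0} (t - 4) cos(t/2) dt = (4) - (-4) = 8.
Integrating by parts (boundary term plus one more integral), an antiderivative of (-3*t - 4) cos(t/2) is -6*t*sin(t/2) - 8*sin(t/2) - 12*cos(t/2); evaluating from 0 to 2*pi: ∫_{0}^{2*pi} (-3*t - 4) cos(t/2) dt = (12) - (-12) = 24.
Summing the pieces and multiplying by (1/(2*pi)) gives a_1 = 16/pi.

16/pi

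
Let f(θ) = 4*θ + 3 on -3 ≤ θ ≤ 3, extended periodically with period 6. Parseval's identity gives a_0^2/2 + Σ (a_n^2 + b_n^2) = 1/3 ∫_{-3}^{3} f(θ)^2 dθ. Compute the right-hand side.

1/3 ∫_{-3}^{3} f(θ)^2 dθ = 1/3 · (342) = 114.

114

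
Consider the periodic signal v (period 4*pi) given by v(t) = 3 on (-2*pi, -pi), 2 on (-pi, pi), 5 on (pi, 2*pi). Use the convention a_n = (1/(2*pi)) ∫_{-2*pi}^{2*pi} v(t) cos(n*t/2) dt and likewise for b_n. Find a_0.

a_0 = (1/(2*pi)) ∫_{-2*pi}^{2*pi} v(t) dt = (1/(2*pi)) · (12*pi) = 6.

6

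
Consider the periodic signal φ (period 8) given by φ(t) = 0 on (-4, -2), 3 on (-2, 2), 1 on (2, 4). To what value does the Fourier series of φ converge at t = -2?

3/2

At t = -2 the one-sided limits are φ(-2^-) = 0 and φ(-2^+) = 3.
By Dirichlet's theorem the series converges to their average, [(0) + (3)]/2 = 3/2.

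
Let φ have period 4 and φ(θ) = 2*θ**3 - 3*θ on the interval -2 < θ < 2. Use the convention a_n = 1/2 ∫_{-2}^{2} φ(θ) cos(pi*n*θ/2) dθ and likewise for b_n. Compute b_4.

-5/pi + 3/pi**3

b_4 = 1/2 ∫_{-2}^{2} φ(θ) sin(2*pi*θ) dθ.
φ is odd and sin(2*pi*θ) is odd, so the integrand is even and b_4 = ∫_0^{2} φ(θ) sin(2*pi*θ) dθ.
Integrating by parts three times (tabular method), an antiderivative of (2*θ**3 - 3*θ) sin(2*pi*θ) is -θ**3*cos(2*pi*θ)/pi + 3*θ**2*sin(2*pi*θ)/(2*pi**2) + 3*θ*cos(2*pi*θ)/(2*pi**3) + 3*θ*cos(2*pi*θ)/(2*pi) - 3*sin(2*pi*θ)/(4*pi**2) - 3*sin(2*pi*θ)/(4*pi**4); evaluating from 0 to 2: ∫_{0}^{2} (2*θ**3 - 3*θ) sin(2*pi*θ) dθ = (-5/pi + 3/pi**3) - (0) = -5/pi + 3/pi**3.
Hence b_4 = -5/pi + 3/pi**3.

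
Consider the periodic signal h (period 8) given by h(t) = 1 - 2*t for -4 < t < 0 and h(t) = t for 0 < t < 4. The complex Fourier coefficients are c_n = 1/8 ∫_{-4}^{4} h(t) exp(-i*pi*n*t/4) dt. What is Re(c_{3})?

Since h is real-valued, Re(c_{3}) = 1/8 ∫_{-4}^{4} h(t) cos(3*pi*t/4) dt = a_{3}/2.
Split the integral at the breakpoints.
Integrating by parts (boundary term plus one more integral), an antiderivative of (1 - 2*t) cos(3*pi*t/4) is -8*t*sin(3*pi*t/4)/(3*pi) + 4*sin(3*pi*t/4)/(3*pi) - 32*cos(3*pi*t/4)/(9*pi**2); evaluating from -4 to 0: ∫_{-4}^{0} (1 - 2*t) cos(3*pi*t/4) dt = (-32/(9*pi**2)) - (32/(9*pi**2)) = -64/(9*pi**2).
Integrating by parts (boundary term plus one more integral), an antiderivative of (t) cos(3*pi*t/4) is 4*t*sin(3*pi*t/4)/(3*pi) + 16*cos(3*pi*t/4)/(9*pi**2); evaluating from 0 to 4: ∫_{0}^{4} (t) cos(3*pi*t/4) dt = (-16/(9*pi**2)) - (16/(9*pi**2)) = -32/(9*pi**2).
So ∫_{-4}^{4} h(t) cos(3*pi*t/4) dt = -32/(3*pi**2).
Hence Re(c_{3}) = (1/8)·(-32/(3*pi**2)) = -4/(3*pi**2).

-4/(3*pi**2)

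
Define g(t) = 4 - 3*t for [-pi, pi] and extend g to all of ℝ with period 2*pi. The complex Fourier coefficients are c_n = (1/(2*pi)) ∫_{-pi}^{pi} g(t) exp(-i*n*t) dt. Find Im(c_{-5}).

Since g is real-valued, Im(c_{-5}) = -(1/(2*pi)) ∫_{-pi}^{pi} g(t) sin(-5*t) dt = b_{5}/2.
Integrating by parts (boundary term plus one more integral), an antiderivative of (4 - 3*t) sin(-5*t) is -3*t*cos(5*t)/5 + 3*sin(5*t)/25 + 4*cos(5*t)/5; evaluating from -pi to pi: ∫_{-pi}^{pi} (4 - 3*t) sin(-5*t) dt = (-4/5 + 3*pi/5) - (-3*pi/5 - 4/5) = 6*pi/5.
Hence Im(c_{-5}) = (-1/(2*pi))·(6*pi/5) = -3/5.

-3/5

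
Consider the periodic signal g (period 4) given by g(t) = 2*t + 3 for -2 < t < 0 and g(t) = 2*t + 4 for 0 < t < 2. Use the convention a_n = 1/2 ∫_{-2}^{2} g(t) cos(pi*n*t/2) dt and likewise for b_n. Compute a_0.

7

a_0 = 1/2 ∫_{-2}^{2} g(t) dt = 1/2 · (14) = 7.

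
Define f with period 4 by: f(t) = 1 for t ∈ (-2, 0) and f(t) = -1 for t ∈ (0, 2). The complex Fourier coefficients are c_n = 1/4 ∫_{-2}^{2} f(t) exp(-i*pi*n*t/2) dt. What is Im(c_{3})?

Since f is real-valued, Im(c_{3}) = -1/4 ∫_{-2}^{2} f(t) sin(3*pi*t/2) dt = -b_{3}/2.
f is odd and sin(3*pi*t/2) is odd, so the integrand is even: ∫_{-2}^{2} f(t) sin(3*pi*t/2) dt = 2∫_0^{2} f(t) sin(3*pi*t/2) dt.
Directly, an antiderivative of (-1) sin(3*pi*t/2) is 2*cos(3*pi*t/2)/(3*pi); evaluating from 0 to 2: ∫_{0}^{2} (-1) sin(3*pi*t/2) dt = (-2/(3*pi)) - (2/(3*pi)) = -4/(3*pi).
So ∫_{-2}^{2} f(t) sin(3*pi*t/2) dt = -8/(3*pi).
Hence Im(c_{3}) = (-1/4)·(-8/(3*pi)) = 2/(3*pi).

2/(3*pi)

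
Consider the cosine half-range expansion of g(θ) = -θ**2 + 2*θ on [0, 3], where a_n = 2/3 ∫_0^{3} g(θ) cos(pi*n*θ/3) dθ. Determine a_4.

-9/(4*pi**2)

a_4 = 2/3 ∫_0^{3} (-θ**2 + 2*θ) cos(4*pi*θ/3) dθ.
Integrating by parts twice (tabular method), an antiderivative of (-θ**2 + 2*θ) cos(4*pi*θ/3) is -3*θ**2*sin(4*pi*θ/3)/(4*pi) + 3*θ*sin(4*pi*θ/3)/(2*pi) - 9*θ*cos(4*pi*θ/3)/(8*pi**2) + 27*sin(4*pi*θ/3)/(32*pi**3) + 9*cos(4*pi*θ/3)/(8*pi**2); evaluating from 0 to 3: ∫_{0}^{3} (-θ**2 + 2*θ) cos(4*pi*θ/3) dθ = (-9/(4*pi**2)) - (9/(8*pi**2)) = -27/(8*pi**2).
Hence a_4 = (2/3)·(-27/(8*pi**2)) = -9/(4*pi**2).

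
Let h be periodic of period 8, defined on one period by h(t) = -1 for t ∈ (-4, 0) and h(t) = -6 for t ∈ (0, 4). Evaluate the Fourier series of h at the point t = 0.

At t = 0 the one-sided limits are h(0^-) = -1 and h(0^+) = -6.
By Dirichlet's theorem the series converges to their average, [(-1) + (-6)]/2 = -7/2.

-7/2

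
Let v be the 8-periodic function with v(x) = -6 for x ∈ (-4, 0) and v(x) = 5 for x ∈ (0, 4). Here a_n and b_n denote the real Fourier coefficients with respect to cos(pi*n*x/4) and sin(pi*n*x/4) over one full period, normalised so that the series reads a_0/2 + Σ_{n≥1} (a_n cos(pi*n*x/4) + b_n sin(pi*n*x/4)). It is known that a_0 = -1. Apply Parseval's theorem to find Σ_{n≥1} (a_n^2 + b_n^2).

121/2

Parseval: a_0^2/2 + Σ_{n≥1} (a_n^2+b_n^2) = 1/4 ∫_{-4}^{4} v(x)^2 dx = 61.
Subtract a_0^2/2 = 1/2: Σ (a_n^2+b_n^2) = 121/2.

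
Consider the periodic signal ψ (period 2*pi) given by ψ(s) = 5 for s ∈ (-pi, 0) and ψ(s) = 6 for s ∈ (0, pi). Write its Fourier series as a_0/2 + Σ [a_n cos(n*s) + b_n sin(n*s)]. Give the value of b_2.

0

b_2 = 1/pi ∫_{-pi}^{pi} ψ(s) sin(2*s) ds.
Split the integral at the breakpoints.
Directly, an antiderivative of (5) sin(2*s) is -5*cos(2*s)/2; evaluating from -pi to 0: ∫_{-pi}^{0} (5) sin(2*s) ds = (-5/2) - (-5/2) = 0.
Directly, an antiderivative of (6) sin(2*s) is -3*cos(2*s); evaluating from 0 to pi: ∫_{0}^{pi} (6) sin(2*s) ds = (-3) - (-3) = 0.
Summing the pieces and multiplying by (1/pi) gives b_2 = 0.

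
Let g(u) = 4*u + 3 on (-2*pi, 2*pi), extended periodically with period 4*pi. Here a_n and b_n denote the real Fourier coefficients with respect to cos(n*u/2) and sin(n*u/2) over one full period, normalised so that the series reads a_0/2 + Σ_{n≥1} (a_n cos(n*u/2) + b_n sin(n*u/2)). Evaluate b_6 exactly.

-8/3

b_6 = (1/(2*pi)) ∫_{-2*pi}^{2*pi} g(u) sin(3*u) du.
Integrating by parts (boundary term plus one more integral), an antiderivative of (4*u + 3) sin(3*u) is -4*u*cos(3*u)/3 + 4*sin(3*u)/9 - cos(3*u); evaluating from -2*pi to 2*pi: ∫_{-2*pi}^{2*pi} (4*u + 3) sin(3*u) du = (-8*pi/3 - 1) - (-1 + 8*pi/3) = -16*pi/3.
Hence b_6 = (1/(2*pi))·(-16*pi/3) = -8/3.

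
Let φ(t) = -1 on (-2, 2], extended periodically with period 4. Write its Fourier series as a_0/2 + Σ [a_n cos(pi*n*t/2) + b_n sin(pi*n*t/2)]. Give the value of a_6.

0

a_6 = 1/2 ∫_{-2}^{2} φ(t) cos(3*pi*t) dt.
φ is even and cos(3*pi*t) is even, so the integrand is even and a_6 = ∫_0^{2} φ(t) cos(3*pi*t) dt.
Directly, an antiderivative of (-1) cos(3*pi*t) is -sin(3*pi*t)/(3*pi); evaluating from 0 to 2: ∫_{0}^{2} (-1) cos(3*pi*t) dt = (0) - (0) = 0.
Hence a_6 = 0.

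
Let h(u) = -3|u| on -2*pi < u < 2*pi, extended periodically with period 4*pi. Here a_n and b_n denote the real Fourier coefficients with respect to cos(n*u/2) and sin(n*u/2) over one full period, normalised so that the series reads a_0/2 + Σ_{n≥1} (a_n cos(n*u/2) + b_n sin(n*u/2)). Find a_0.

a_0 = (1/(2*pi)) ∫_{-2*pi}^{2*pi} h(u) du = (1/(2*pi)) · (-12*pi**2) = -6*pi.

-6*pi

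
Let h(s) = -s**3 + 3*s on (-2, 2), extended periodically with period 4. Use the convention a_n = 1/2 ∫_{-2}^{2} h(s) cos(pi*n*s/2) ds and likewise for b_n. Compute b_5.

4*(24 - 25*pi**2)/(125*pi**3)

b_5 = 1/2 ∫_{-2}^{2} h(s) sin(5*pi*s/2) ds.
h is odd and sin(5*pi*s/2) is odd, so the integrand is even and b_5 = ∫_0^{2} h(s) sin(5*pi*s/2) ds.
Integrating by parts three times (tabular method), an antiderivative of (-s**3 + 3*s) sin(5*pi*s/2) is 2*s**3*cos(5*pi*s/2)/(5*pi) - 12*s**2*sin(5*pi*s/2)/(25*pi**2) - 6*s*cos(5*pi*s/2)/(5*pi) - 48*s*cos(5*pi*s/2)/(125*pi**3) + 96*sin(5*pi*s/2)/(625*pi**4) + 12*sin(5*pi*s/2)/(25*pi**2); evaluating from 0 to 2: ∫_{0}^{2} (-s**3 + 3*s) sin(5*pi*s/2) ds = (4*(24 - 25*pi**2)/(125*pi**3)) - (0) = 4*(24 - 25*pi**2)/(125*pi**3).
Hence b_5 = 4*(24 - 25*pi**2)/(125*pi**3).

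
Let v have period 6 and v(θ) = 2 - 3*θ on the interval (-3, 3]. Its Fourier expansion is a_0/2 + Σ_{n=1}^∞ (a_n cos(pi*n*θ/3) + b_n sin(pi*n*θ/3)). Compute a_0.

4

a_0 = 1/3 ∫_{-3}^{3} v(θ) dθ = 1/3 · (12) = 4.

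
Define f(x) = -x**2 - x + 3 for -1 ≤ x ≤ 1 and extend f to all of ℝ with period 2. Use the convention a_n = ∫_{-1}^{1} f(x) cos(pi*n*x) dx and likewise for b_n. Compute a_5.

a_5 = ∫_{-1}^{1} f(x) cos(5*pi*x) dx.
Integrating by parts twice (tabular method), an antiderivative of (-x**2 - x + 3) cos(5*pi*x) is -x**2*sin(5*pi*x)/(5*pi) - x*sin(5*pi*x)/(5*pi) - 2*x*cos(5*pi*x)/(25*pi**2) + 2*sin(5*pi*x)/(125*pi**3) + 3*sin(5*pi*x)/(5*pi) - cos(5*pi*x)/(25*pi**2); evaluating from -1 to 1: ∫_{-1}^{1} (-x**2 - x + 3) cos(5*pi*x) dx = (3/(25*pi**2)) - (-1/(25*pi**2)) = 4/(25*pi**2).
Hence a_5 = 4/(25*pi**2).

4/(25*pi**2)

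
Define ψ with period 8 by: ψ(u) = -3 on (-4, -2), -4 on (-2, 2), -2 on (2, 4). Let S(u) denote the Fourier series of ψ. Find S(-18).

-7/2

u = -18 differs from u = -2 by -2 full period(s), and the series is 8-periodic.
At u = -2 the one-sided limits are ψ(-2^-) = -3 and ψ(-2^+) = -4.
By Dirichlet's theorem the series converges to their average, [(-3) + (-4)]/2 = -7/2.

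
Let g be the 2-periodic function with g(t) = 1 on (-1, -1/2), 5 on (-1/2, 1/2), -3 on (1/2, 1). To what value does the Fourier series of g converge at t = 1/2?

At t = 1/2 the one-sided limits are g(1/2^-) = 5 and g(1/2^+) = -3.
By Dirichlet's theorem the series converges to their average, [(5) + (-3)]/2 = 1.

1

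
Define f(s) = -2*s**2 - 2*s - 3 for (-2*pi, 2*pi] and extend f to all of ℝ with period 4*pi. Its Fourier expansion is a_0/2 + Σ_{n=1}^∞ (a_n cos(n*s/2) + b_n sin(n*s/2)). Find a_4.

a_4 = (1/(2*pi)) ∫_{-2*pi}^{2*pi} f(s) cos(2*s) ds.
Integrating by parts twice (tabular method), an antiderivative of (-2*s**2 - 2*s - 3) cos(2*s) is -s**2*sin(2*s) - s*sin(2*s) - s*cos(2*s) - sin(2*s) - cos(2*s)/2; evaluating from -2*pi to 2*pi: ∫_{-2*pi}^{2*pi} (-2*s**2 - 2*s - 3) cos(2*s) ds = (-2*pi - 1/2) - (-1/2 + 2*pi) = -4*pi.
Hence a_4 = (1/(2*pi))·(-4*pi) = -2.

-2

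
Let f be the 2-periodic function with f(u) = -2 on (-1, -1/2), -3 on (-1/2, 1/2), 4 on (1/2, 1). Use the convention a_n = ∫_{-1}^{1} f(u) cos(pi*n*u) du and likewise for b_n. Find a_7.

8/(7*pi)

a_7 = ∫_{-1}^{1} f(u) cos(7*pi*u) du.
Split the integral at the breakpoints.
Directly, an antiderivative of (-2) cos(7*pi*u) is -2*sin(7*pi*u)/(7*pi); evaluating from -1 to -1/2: ∫_{-1}^{-1/2} (-2) cos(7*pi*u) du = (-2/(7*pi)) - (0) = -2/(7*pi).
Directly, an antiderivative of (-3) cos(7*pi*u) is -3*sin(7*pi*u)/(7*pi); evaluating from -1/2 to 1/2: ∫_{-1/2}^{1/2} (-3) cos(7*pi*u) du = (3/(7*pi)) - (-3/(7*pi)) = 6/(7*pi).
Directly, an antiderivative of (4) cos(7*pi*u) is 4*sin(7*pi*u)/(7*pi); evaluating from 1/2 to 1: ∫_{1/2}^{1} (4) cos(7*pi*u) du = (0) - (-4/(7*pi)) = 4/(7*pi).
Summing the pieces gives a_7 = 8/(7*pi).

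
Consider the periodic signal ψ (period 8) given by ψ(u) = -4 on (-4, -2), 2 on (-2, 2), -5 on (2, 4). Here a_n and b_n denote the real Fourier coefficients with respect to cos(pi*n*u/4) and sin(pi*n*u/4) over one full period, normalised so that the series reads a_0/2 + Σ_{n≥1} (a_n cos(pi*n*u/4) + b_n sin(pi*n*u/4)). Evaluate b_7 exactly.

-1/(7*pi)

b_7 = 1/4 ∫_{-4}^{4} ψ(u) sin(7*pi*u/4) du.
Split the integral at the breakpoints.
Directly, an antiderivative of (-4) sin(7*pi*u/4) is 16*cos(7*pi*u/4)/(7*pi); evaluating from -4 to -2: ∫_{-4}^{-2} (-4) sin(7*pi*u/4) du = (0) - (-16/(7*pi)) = 16/(7*pi).
Directly, an antiderivative of (2) sin(7*pi*u/4) is -8*cos(7*pi*u/4)/(7*pi); evaluating from -2 to 2: ∫_{-2}^{2} (2) sin(7*pi*u/4) du = (0) - (0) = 0.
Directly, an antiderivative of (-5) sin(7*pi*u/4) is 20*cos(7*pi*u/4)/(7*pi); evaluating from 2 to 4: ∫_{2}^{4} (-5) sin(7*pi*u/4) du = (-20/(7*pi)) - (0) = -20/(7*pi).
Summing the pieces and multiplying by (1/4) gives b_7 = -1/(7*pi).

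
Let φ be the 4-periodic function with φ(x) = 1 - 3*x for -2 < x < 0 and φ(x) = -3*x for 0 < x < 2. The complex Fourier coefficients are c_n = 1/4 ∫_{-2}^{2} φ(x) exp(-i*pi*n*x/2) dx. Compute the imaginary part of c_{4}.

-3/(2*pi)

Since φ is real-valued, Im(c_{4}) = -1/4 ∫_{-2}^{2} φ(x) sin(2*pi*x) dx = -b_{4}/2.
Split the integral at the breakpoints.
Integrating by parts (boundary term plus one more integral), an antiderivative of (1 - 3*x) sin(2*pi*x) is 3*x*cos(2*pi*x)/(2*pi) - 3*sin(2*pi*x)/(4*pi**2) - cos(2*pi*x)/(2*pi); evaluating from -2 to 0: ∫_{-2}^{0} (1 - 3*x) sin(2*pi*x) dx = (-1/(2*pi)) - (-7/(2*pi)) = 3/pi.
Integrating by parts (boundary term plus one more integral), an antiderivative of (-3*x) sin(2*pi*x) is 3*x*cos(2*pi*x)/(2*pi) - 3*sin(2*pi*x)/(4*pi**2); evaluating from 0 to 2: ∫_{0}^{2} (-3*x) sin(2*pi*x) dx = (3/pi) - (0) = 3/pi.
So ∫_{-2}^{2} φ(x) sin(2*pi*x) dx = 6/pi.
Hence Im(c_{4}) = (-1/4)·(6/pi) = -3/(2*pi).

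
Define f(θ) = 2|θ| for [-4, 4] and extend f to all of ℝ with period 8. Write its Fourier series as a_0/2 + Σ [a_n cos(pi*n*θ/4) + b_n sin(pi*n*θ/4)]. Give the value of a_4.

a_4 = 1/4 ∫_{-4}^{4} f(θ) cos(pi*θ) dθ.
f is even and cos(pi*θ) is even, so the integrand is even and a_4 = 1/2 ∫_0^{4} f(θ) cos(pi*θ) dθ.
Integrating by parts (boundary term plus one more integral), an antiderivative of (2*θ) cos(pi*θ) is 2*θ*sin(pi*θ)/pi + 2*cos(pi*θ)/pi**2; evaluating from 0 to 4: ∫_{0}^{4} (2*θ) cos(pi*θ) dθ = (2/pi**2) - (2/pi**2) = 0.
Hence a_4 = (1/2)·(0) = 0.

0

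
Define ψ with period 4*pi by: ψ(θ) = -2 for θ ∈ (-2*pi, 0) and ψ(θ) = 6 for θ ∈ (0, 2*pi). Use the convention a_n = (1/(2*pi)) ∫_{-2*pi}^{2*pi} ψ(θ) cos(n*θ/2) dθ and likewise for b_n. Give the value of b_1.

16/pi

b_1 = (1/(2*pi)) ∫_{-2*pi}^{2*pi} ψ(θ) sin(θ/2) dθ.
Split the integral at the breakpoints.
Directly, an antiderivative of (-2) sin(θ/2) is 4*cos(θ/2); evaluating from -2*pi to 0: ∫_{-2*pi}^{0} (-2) sin(θ/2) dθ = (4) - (-4) = 8.
Directly, an antiderivative of (6) sin(θ/2) is -12*cos(θ/2); evaluating from 0 to 2*pi: ∫_{0}^{2*pi} (6) sin(θ/2) dθ = (12) - (-12) = 24.
Summing the pieces and multiplying by (1/(2*pi)) gives b_1 = 16/pi.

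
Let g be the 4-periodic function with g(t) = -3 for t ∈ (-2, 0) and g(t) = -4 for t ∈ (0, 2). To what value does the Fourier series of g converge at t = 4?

-7/2

t = 4 differs from t = 0 by 1 full period(s), and the series is 4-periodic.
At t = 0 the one-sided limits are g(0^-) = -3 and g(0^+) = -4.
By Dirichlet's theorem the series converges to their average, [(-3) + (-4)]/2 = -7/2.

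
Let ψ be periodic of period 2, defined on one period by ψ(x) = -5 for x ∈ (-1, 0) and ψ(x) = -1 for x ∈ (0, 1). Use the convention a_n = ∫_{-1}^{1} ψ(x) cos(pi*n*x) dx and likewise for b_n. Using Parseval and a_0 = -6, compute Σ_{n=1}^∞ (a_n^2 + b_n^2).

8

Parseval: a_0^2/2 + Σ_{n≥1} (a_n^2+b_n^2) = ∫_{-1}^{1} ψ(x)^2 dx = 26.
Subtract a_0^2/2 = 18: Σ (a_n^2+b_n^2) = 8.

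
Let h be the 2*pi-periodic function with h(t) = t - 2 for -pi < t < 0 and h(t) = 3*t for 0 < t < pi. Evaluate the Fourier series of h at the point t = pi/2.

3*pi/2

h is continuous at t = pi/2 with value 3*pi/2, so the series converges to 3*pi/2 there.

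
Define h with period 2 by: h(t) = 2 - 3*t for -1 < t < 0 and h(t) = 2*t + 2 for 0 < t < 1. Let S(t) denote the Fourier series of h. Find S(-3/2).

t = -3/2 differs from t = 1/2 by -1 full period(s), and the series is 2-periodic.
h is continuous at t = 1/2 with value 3, so the series converges to 3 there.

3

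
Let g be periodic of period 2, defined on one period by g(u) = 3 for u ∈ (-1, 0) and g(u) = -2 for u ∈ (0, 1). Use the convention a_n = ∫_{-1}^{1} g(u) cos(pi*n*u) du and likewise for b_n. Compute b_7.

b_7 = ∫_{-1}^{1} g(u) sin(7*pi*u) du.
Split the integral at the breakpoints.
Directly, an antiderivative of (3) sin(7*pi*u) is -3*cos(7*pi*u)/(7*pi); evaluating from -1 to 0: ∫_{-1}^{0} (3) sin(7*pi*u) du = (-3/(7*pi)) - (3/(7*pi)) = -6/(7*pi).
Directly, an antiderivative of (-2) sin(7*pi*u) is 2*cos(7*pi*u)/(7*pi); evaluating from 0 to 1: ∫_{0}^{1} (-2) sin(7*pi*u) du = (-2/(7*pi)) - (2/(7*pi)) = -4/(7*pi).
Summing the pieces gives b_7 = -10/(7*pi).

-10/(7*pi)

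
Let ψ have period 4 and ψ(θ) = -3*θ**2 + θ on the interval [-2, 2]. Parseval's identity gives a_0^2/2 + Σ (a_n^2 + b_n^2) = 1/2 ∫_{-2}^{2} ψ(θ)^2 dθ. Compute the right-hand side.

1/2 ∫_{-2}^{2} ψ(θ)^2 dθ = 1/2 · (1808/15) = 904/15.

904/15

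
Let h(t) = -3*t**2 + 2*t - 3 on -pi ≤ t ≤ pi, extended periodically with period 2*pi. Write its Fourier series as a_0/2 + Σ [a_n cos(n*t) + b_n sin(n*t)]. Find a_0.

a_0 = 1/pi ∫_{-pi}^{pi} h(t) dt = 1/pi · (-2*pi*(3 + pi**2)) = -2*pi**2 - 6.

-2*pi**2 - 6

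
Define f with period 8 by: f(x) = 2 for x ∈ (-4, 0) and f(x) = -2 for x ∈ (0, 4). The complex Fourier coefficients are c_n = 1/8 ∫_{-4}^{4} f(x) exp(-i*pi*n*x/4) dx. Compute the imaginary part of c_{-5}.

Since f is real-valued, Im(c_{-5}) = -1/8 ∫_{-4}^{4} f(x) sin(-5*pi*x/4) dx = b_{5}/2.
f is odd and sin(-5*pi*x/4) is odd, so the integrand is even: ∫_{-4}^{4} f(x) sin(-5*pi*x/4) dx = 2∫_0^{4} f(x) sin(-5*pi*x/4) dx.
Directly, an antiderivative of (-2) sin(-5*pi*x/4) is -8*cos(5*pi*x/4)/(5*pi); evaluating from 0 to 4: ∫_{0}^{4} (-2) sin(-5*pi*x/4) dx = (8/(5*pi)) - (-8/(5*pi)) = 16/(5*pi).
So ∫_{-4}^{4} f(x) sin(-5*pi*x/4) dx = 32/(5*pi).
Hence Im(c_{-5}) = (-1/8)·(32/(5*pi)) = -4/(5*pi).

-4/(5*pi)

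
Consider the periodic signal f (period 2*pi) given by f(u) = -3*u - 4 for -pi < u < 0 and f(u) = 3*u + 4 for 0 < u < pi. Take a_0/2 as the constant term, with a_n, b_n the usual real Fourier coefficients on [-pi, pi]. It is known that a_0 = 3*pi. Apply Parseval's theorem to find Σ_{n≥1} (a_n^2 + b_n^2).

Parseval: a_0^2/2 + Σ_{n≥1} (a_n^2+b_n^2) = 1/pi ∫_{-pi}^{pi} f(u)^2 du = 32 + 6*pi**2.
Subtract a_0^2/2 = 9*pi**2/2: Σ (a_n^2+b_n^2) = 3*pi**2/2 + 32.

3*pi**2/2 + 32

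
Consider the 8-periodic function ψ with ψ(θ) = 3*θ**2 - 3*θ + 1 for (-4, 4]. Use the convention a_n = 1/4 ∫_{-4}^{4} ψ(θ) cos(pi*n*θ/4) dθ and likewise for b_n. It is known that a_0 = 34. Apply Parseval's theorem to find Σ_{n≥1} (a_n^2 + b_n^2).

2528/5

Parseval: a_0^2/2 + Σ_{n≥1} (a_n^2+b_n^2) = 1/4 ∫_{-4}^{4} ψ(θ)^2 dθ = 5418/5.
Subtract a_0^2/2 = 578: Σ (a_n^2+b_n^2) = 2528/5.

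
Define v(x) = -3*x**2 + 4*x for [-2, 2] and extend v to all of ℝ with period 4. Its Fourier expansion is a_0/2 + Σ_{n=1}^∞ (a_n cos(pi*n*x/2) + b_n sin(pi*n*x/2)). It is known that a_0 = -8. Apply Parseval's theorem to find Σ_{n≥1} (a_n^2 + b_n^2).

Parseval: a_0^2/2 + Σ_{n≥1} (a_n^2+b_n^2) = 1/2 ∫_{-2}^{2} v(x)^2 dx = 1504/15.
Subtract a_0^2/2 = 32: Σ (a_n^2+b_n^2) = 1024/15.

1024/15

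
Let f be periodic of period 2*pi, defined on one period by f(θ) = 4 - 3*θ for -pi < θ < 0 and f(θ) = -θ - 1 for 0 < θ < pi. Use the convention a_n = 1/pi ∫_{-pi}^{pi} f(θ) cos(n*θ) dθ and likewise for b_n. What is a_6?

a_6 = 1/pi ∫_{-pi}^{pi} f(θ) cos(6*θ) dθ.
Split the integral at the breakpoints.
Integrating by parts (boundary term plus one more integral), an antiderivative of (4 - 3*θ) cos(6*θ) is -θ*sin(6*θ)/2 + 2*sin(6*θ)/3 - cos(6*θ)/12; evaluating from -pi to 0: ∫_{-pi}^{0} (4 - 3*θ) cos(6*θ) dθ = (-1/12) - (-1/12) = 0.
Integrating by parts (boundary term plus one more integral), an antiderivative of (-θ - 1) cos(6*θ) is -θ*sin(6*θ)/6 - sin(6*θ)/6 - cos(6*θ)/36; evaluating from 0 to pi: ∫_{0}^{pi} (-θ - 1) cos(6*θ) dθ = (-1/36) - (-1/36) = 0.
Summing the pieces and multiplying by (1/pi) gives a_6 = 0.

0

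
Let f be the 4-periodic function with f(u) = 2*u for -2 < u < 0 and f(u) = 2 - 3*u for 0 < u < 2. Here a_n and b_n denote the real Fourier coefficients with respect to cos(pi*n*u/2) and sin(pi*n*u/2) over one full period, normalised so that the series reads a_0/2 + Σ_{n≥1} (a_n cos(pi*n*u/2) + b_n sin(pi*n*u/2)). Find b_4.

b_4 = 1/2 ∫_{-2}^{2} f(u) sin(2*pi*u) du.
Split the integral at the breakpoints.
Integrating by parts (boundary term plus one more integral), an antiderivative of (2*u) sin(2*pi*u) is -u*cos(2*pi*u)/pi + sin(2*pi*u)/(2*pi**2); evaluating from -2 to 0: ∫_{-2}^{0} (2*u) sin(2*pi*u) du = (0) - (2/pi) = -2/pi.
Integrating by parts (boundary term plus one more integral), an antiderivative of (2 - 3*u) sin(2*pi*u) is 3*u*cos(2*pi*u)/(2*pi) - 3*sin(2*pi*u)/(4*pi**2) - cos(2*pi*u)/pi; evaluating from 0 to 2: ∫_{0}^{2} (2 - 3*u) sin(2*pi*u) du = (2/pi) - (-1/pi) = 3/pi.
Summing the pieces and multiplying by (1/2) gives b_4 = 1/(2*pi).

1/(2*pi)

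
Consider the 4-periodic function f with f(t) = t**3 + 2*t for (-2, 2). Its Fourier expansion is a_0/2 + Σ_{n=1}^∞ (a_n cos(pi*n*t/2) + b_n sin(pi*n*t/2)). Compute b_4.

b_4 = 1/2 ∫_{-2}^{2} f(t) sin(2*pi*t) dt.
f is odd and sin(2*pi*t) is odd, so the integrand is even and b_4 = ∫_0^{2} f(t) sin(2*pi*t) dt.
Integrating by parts three times (tabular method), an antiderivative of (t**3 + 2*t) sin(2*pi*t) is -t**3*cos(2*pi*t)/(2*pi) + 3*t**2*sin(2*pi*t)/(4*pi**2) - t*cos(2*pi*t)/pi + 3*t*cos(2*pi*t)/(4*pi**3) - 3*sin(2*pi*t)/(8*pi**4) + sin(2*pi*t)/(2*pi**2); evaluating from 0 to 2: ∫_{0}^{2} (t**3 + 2*t) sin(2*pi*t) dt = (-6/pi + 3/(2*pi**3)) - (0) = -6/pi + 3/(2*pi**3).
Hence b_4 = -6/pi + 3/(2*pi**3).

-6/pi + 3/(2*pi**3)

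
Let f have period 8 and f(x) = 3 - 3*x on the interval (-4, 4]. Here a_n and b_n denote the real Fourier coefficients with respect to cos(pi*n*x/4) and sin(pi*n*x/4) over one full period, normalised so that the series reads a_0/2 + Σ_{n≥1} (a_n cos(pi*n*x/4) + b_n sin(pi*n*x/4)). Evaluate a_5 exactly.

a_5 = 1/4 ∫_{-4}^{4} f(x) cos(5*pi*x/4) dx.
Integrating by parts (boundary term plus one more integral), an antiderivative of (3 - 3*x) cos(5*pi*x/4) is -12*x*sin(5*pi*x/4)/(5*pi) + 12*sin(5*pi*x/4)/(5*pi) - 48*cos(5*pi*x/4)/(25*pi**2); evaluating from -4 to 4: ∫_{-4}^{4} (3 - 3*x) cos(5*pi*x/4) dx = (48/(25*pi**2)) - (48/(25*pi**2)) = 0.
Hence a_5 = (1/4)·(0) = 0.

0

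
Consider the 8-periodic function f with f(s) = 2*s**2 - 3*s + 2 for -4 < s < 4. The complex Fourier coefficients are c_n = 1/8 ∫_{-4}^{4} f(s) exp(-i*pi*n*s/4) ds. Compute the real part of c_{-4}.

Since f is real-valued, Re(c_{-4}) = 1/8 ∫_{-4}^{4} f(s) cos(-pi*s) ds = a_{4}/2.
Integrating by parts twice (tabular method), an antiderivative of (2*s**2 - 3*s + 2) cos(-pi*s) is 2*s**2*sin(pi*s)/pi - 3*s*sin(pi*s)/pi + 4*s*cos(pi*s)/pi**2 - 4*sin(pi*s)/pi**3 + 2*sin(pi*s)/pi - 3*cos(pi*s)/pi**2; evaluating from -4 to 4: ∫_{-4}^{4} (2*s**2 - 3*s + 2) cos(-pi*s) ds = (13/pi**2) - (-19/pi**2) = 32/pi**2.
Hence Re(c_{-4}) = (1/8)·(32/pi**2) = 4/pi**2.

4/pi**2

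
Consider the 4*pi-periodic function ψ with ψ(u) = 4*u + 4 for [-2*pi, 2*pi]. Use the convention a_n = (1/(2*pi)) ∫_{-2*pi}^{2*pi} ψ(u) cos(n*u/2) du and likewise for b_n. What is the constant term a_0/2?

a_0 = (1/(2*pi)) ∫_{-2*pi}^{2*pi} ψ(u) du = (1/(2*pi)) · (16*pi) = 8.
So the constant term a_0/2 = 4.

4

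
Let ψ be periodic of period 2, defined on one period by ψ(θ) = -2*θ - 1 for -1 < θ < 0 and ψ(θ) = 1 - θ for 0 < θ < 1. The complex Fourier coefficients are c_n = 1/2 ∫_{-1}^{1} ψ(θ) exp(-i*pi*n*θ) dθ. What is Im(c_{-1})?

1/(2*pi)

Since ψ is real-valued, Im(c_{-1}) = -1/2 ∫_{-1}^{1} ψ(θ) sin(-pi*θ) dθ = b_{1}/2.
Split the integral at the breakpoints.
Integrating by parts (boundary term plus one more integral), an antiderivative of (-2*θ - 1) sin(-pi*θ) is -2*θ*cos(pi*θ)/pi + 2*sin(pi*θ)/pi**2 - cos(pi*θ)/pi; evaluating from -1 to 0: ∫_{-1}^{0} (-2*θ - 1) sin(-pi*θ) dθ = (-1/pi) - (-1/pi) = 0.
Integrating by parts (boundary term plus one more integral), an antiderivative of (1 - θ) sin(-pi*θ) is -θ*cos(pi*θ)/pi + sin(pi*θ)/pi**2 + cos(pi*θ)/pi; evaluating from 0 to 1: ∫_{0}^{1} (1 - θ) sin(-pi*θ) dθ = (0) - (1/pi) = -1/pi.
So ∫_{-1}^{1} ψ(θ) sin(-pi*θ) dθ = -1/pi.
Hence Im(c_{-1}) = (-1/2)·(-1/pi) = 1/(2*pi).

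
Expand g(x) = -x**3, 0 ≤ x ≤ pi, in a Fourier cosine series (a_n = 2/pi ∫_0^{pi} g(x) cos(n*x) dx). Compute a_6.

a_6 = 2/pi ∫_0^{pi} (-x**3) cos(6*x) dx.
Integrating by parts three times (tabular method), an antiderivative of (-x**3) cos(6*x) is -x**3*sin(6*x)/6 - x**2*cos(6*x)/12 + x*sin(6*x)/36 + cos(6*x)/216; evaluating from 0 to pi: ∫_{0}^{pi} (-x**3) cos(6*x) dx = (1/216 - pi**2/12) - (1/216) = -pi**2/12.
Hence a_6 = (2/pi)·(-pi**2/12) = -pi/6.

-pi/6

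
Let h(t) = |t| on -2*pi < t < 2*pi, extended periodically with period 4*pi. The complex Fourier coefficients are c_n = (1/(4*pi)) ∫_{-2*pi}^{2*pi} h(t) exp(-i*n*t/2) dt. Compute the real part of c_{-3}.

Since h is real-valued, Re(c_{-3}) = (1/(4*pi)) ∫_{-2*pi}^{2*pi} h(t) cos(-3*t/2) dt = a_{3}/2.
h is even and cos(-3*t/2) is even, so the integrand is even: ∫_{-2*pi}^{2*pi} h(t) cos(-3*t/2) dt = 2∫_0^{2*pi} h(t) cos(-3*t/2) dt.
Integrating by parts (boundary term plus one more integral), an antiderivative of (t) cos(-3*t/2) is 2*t*sin(3*t/2)/3 + 4*cos(3*t/2)/9; evaluating from 0 to 2*pi: ∫_{0}^{2*pi} (t) cos(-3*t/2) dt = (-4/9) - (4/9) = -8/9.
So ∫_{-2*pi}^{2*pi} h(t) cos(-3*t/2) dt = -16/9.
Hence Re(c_{-3}) = (1/(4*pi))·(-16/9) = -4/(9*pi).

-4/(9*pi)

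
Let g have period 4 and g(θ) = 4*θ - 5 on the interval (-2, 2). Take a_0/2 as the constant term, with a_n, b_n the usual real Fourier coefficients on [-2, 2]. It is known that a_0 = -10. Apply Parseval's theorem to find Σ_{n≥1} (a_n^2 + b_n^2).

Parseval: a_0^2/2 + Σ_{n≥1} (a_n^2+b_n^2) = 1/2 ∫_{-2}^{2} g(θ)^2 dθ = 278/3.
Subtract a_0^2/2 = 50: Σ (a_n^2+b_n^2) = 128/3.

128/3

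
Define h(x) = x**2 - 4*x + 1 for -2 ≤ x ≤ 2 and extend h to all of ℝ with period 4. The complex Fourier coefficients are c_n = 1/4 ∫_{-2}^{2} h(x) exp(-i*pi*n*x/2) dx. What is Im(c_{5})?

Since h is real-valued, Im(c_{5}) = -1/4 ∫_{-2}^{2} h(x) sin(5*pi*x/2) dx = -b_{5}/2.
Integrating by parts twice (tabular method), an antiderivative of (x**2 - 4*x + 1) sin(5*pi*x/2) is -2*x**2*cos(5*pi*x/2)/(5*pi) + 8*x*sin(5*pi*x/2)/(25*pi**2) + 8*x*cos(5*pi*x/2)/(5*pi) - 16*sin(5*pi*x/2)/(25*pi**2) - 2*cos(5*pi*x/2)/(5*pi) + 16*cos(5*pi*x/2)/(125*pi**3); evaluating from -2 to 2: ∫_{-2}^{2} (x**2 - 4*x + 1) sin(5*pi*x/2) dx = (2*(-75*pi**2 - 8)/(125*pi**3)) - (2*(-8 + 325*pi**2)/(125*pi**3)) = -32/(5*pi).
Hence Im(c_{5}) = (-1/4)·(-32/(5*pi)) = 8/(5*pi).

8/(5*pi)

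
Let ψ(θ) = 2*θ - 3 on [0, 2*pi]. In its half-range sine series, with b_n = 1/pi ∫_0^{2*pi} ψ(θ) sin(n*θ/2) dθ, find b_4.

-2

b_4 = 1/pi ∫_0^{2*pi} (2*θ - 3) sin(2*θ) dθ.
Integrating by parts (boundary term plus one more integral), an antiderivative of (2*θ - 3) sin(2*θ) is -θ*cos(2*θ) + sin(2*θ)/2 + 3*cos(2*θ)/2; evaluating from 0 to 2*pi: ∫_{0}^{2*pi} (2*θ - 3) sin(2*θ) dθ = (3/2 - 2*pi) - (3/2) = -2*pi.
Hence b_4 = (1/pi)·(-2*pi) = -2.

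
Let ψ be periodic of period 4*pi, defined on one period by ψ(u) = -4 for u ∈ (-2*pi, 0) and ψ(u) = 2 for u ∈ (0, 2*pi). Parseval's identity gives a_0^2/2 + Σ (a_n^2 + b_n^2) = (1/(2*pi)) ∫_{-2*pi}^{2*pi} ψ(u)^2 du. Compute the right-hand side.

20

(1/(2*pi)) ∫_{-2*pi}^{2*pi} ψ(u)^2 du = (1/(2*pi)) · (40*pi) = 20.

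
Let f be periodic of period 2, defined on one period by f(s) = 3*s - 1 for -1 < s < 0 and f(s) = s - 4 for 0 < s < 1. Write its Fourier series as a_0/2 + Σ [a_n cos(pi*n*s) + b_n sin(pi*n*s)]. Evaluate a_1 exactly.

a_1 = ∫_{-1}^{1} f(s) cos(pi*s) ds.
Split the integral at the breakpoints.
Integrating by parts (boundary term plus one more integral), an antiderivative of (3*s - 1) cos(pi*s) is 3*s*sin(pi*s)/pi - sin(pi*s)/pi + 3*cos(pi*s)/pi**2; evaluating from -1 to 0: ∫_{-1}^{0} (3*s - 1) cos(pi*s) ds = (3/pi**2) - (-3/pi**2) = 6/pi**2.
Integrating by parts (boundary term plus one more integral), an antiderivative of (s - 4) cos(pi*s) is s*sin(pi*s)/pi - 4*sin(pi*s)/pi + cos(pi*s)/pi**2; evaluating from 0 to 1: ∫_{0}^{1} (s - 4) cos(pi*s) ds = (-1/pi**2) - (pi**(-2)) = -2/pi**2.
Summing the pieces gives a_1 = 4/pi**2.

4/pi**2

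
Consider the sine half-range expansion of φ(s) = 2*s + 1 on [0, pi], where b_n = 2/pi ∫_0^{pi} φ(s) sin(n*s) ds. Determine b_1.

b_1 = 2/pi ∫_0^{pi} (2*s + 1) sin(s) ds.
Integrating by parts (boundary term plus one more integral), an antiderivative of (2*s + 1) sin(s) is -2*s*cos(s) + 2*sin(s) - cos(s); evaluating from 0 to pi: ∫_{0}^{pi} (2*s + 1) sin(s) ds = (1 + 2*pi) - (-1) = 2 + 2*pi.
Hence b_1 = (2/pi)·(2 + 2*pi) = 4/pi + 4.

4/pi + 4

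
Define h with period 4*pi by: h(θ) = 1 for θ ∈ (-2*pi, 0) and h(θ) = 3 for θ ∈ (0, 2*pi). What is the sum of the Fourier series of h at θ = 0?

2

At θ = 0 the one-sided limits are h(0^-) = 1 and h(0^+) = 3.
By Dirichlet's theorem the series converges to their average, [(1) + (3)]/2 = 2.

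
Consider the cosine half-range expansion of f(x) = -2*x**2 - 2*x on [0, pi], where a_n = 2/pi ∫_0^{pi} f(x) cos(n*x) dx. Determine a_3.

8*(1 + pi)/(9*pi)

a_3 = 2/pi ∫_0^{pi} (-2*x**2 - 2*x) cos(3*x) dx.
Integrating by parts twice (tabular method), an antiderivative of (-2*x**2 - 2*x) cos(3*x) is -2*x**2*sin(3*x)/3 - 2*x*sin(3*x)/3 - 4*x*cos(3*x)/9 + 4*sin(3*x)/27 - 2*cos(3*x)/9; evaluating from 0 to pi: ∫_{0}^{pi} (-2*x**2 - 2*x) cos(3*x) dx = (2/9 + 4*pi/9) - (-2/9) = 4/9 + 4*pi/9.
Hence a_3 = (2/pi)·(4/9 + 4*pi/9) = 8*(1 + pi)/(9*pi).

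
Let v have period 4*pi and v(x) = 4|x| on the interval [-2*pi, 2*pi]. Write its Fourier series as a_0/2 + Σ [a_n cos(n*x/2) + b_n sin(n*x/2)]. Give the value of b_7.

b_7 = (1/(2*pi)) ∫_{-2*pi}^{2*pi} v(x) sin(7*x/2) dx.
v is even and sin(7*x/2) is odd, so the integrand is odd over a symmetric interval and the integral vanishes.

0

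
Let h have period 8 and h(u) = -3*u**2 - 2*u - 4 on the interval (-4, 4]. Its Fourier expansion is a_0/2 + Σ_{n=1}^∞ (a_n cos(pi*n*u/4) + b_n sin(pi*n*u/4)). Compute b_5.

-16/(5*pi)

b_5 = 1/4 ∫_{-4}^{4} h(u) sin(5*pi*u/4) du.
Integrating by parts twice (tabular method), an antiderivative of (-3*u**2 - 2*u - 4) sin(5*pi*u/4) is 12*u**2*cos(5*pi*u/4)/(5*pi) - 96*u*sin(5*pi*u/4)/(25*pi**2) + 8*u*cos(5*pi*u/4)/(5*pi) - 32*sin(5*pi*u/4)/(25*pi**2) - 384*cos(5*pi*u/4)/(125*pi**3) + 16*cos(5*pi*u/4)/(5*pi); evaluating from -4 to 4: ∫_{-4}^{4} (-3*u**2 - 2*u - 4) sin(5*pi*u/4) du = (-48/pi + 384/(125*pi**3)) - (16*(24 - 275*pi**2)/(125*pi**3)) = -64/(5*pi).
Hence b_5 = (1/4)·(-64/(5*pi)) = -16/(5*pi).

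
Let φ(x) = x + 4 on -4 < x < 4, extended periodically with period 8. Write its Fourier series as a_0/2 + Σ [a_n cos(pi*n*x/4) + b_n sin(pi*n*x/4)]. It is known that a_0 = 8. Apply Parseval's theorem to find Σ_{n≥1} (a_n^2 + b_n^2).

32/3

Parseval: a_0^2/2 + Σ_{n≥1} (a_n^2+b_n^2) = 1/4 ∫_{-4}^{4} φ(x)^2 dx = 128/3.
Subtract a_0^2/2 = 32: Σ (a_n^2+b_n^2) = 32/3.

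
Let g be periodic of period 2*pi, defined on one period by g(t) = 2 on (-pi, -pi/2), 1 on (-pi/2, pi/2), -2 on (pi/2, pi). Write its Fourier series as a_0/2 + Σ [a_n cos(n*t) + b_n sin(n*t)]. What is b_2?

b_2 = 1/pi ∫_{-pi}^{pi} g(t) sin(2*t) dt.
Split the integral at the breakpoints.
Directly, an antiderivative of (2) sin(2*t) is -cos(2*t); evaluating from -pi to -pi/2: ∫_{-pi}^{-pi/2} (2) sin(2*t) dt = (1) - (-1) = 2.
Directly, an antiderivative of (1) sin(2*t) is -cos(2*t)/2; evaluating from -pi/2 to pi/2: ∫_{-pi/2}^{pi/2} (1) sin(2*t) dt = (1/2) - (1/2) = 0.
Directly, an antiderivative of (-2) sin(2*t) is cos(2*t); evaluating from pi/2 to pi: ∫_{pi/2}^{pi} (-2) sin(2*t) dt = (1) - (-1) = 2.
Summing the pieces and multiplying by (1/pi) gives b_2 = 4/pi.

4/pi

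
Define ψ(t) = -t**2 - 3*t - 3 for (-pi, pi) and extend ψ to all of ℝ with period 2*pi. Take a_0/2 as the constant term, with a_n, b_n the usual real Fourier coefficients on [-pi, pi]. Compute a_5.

a_5 = 1/pi ∫_{-pi}^{pi} ψ(t) cos(5*t) dt.
Integrating by parts twice (tabular method), an antiderivative of (-t**2 - 3*t - 3) cos(5*t) is -t**2*sin(5*t)/5 - 3*t*sin(5*t)/5 - 2*t*cos(5*t)/25 - 73*sin(5*t)/125 - 3*cos(5*t)/25; evaluating from -pi to pi: ∫_{-pi}^{pi} (-t**2 - 3*t - 3) cos(5*t) dt = (3/25 + 2*pi/25) - (3/25 - 2*pi/25) = 4*pi/25.
Hence a_5 = (1/pi)·(4*pi/25) = 4/25.

4/25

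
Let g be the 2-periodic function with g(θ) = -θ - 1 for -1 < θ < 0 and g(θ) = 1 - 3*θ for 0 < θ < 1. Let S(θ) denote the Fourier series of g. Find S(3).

-1

θ = 3 differs from θ = -1 by 2 full period(s), and the series is 2-periodic.
At θ = -1 the one-sided limits are g(-1^-) = -2 and g(-1^+) = 0.
By Dirichlet's theorem the series converges to their average, [(-2) + (0)]/2 = -1.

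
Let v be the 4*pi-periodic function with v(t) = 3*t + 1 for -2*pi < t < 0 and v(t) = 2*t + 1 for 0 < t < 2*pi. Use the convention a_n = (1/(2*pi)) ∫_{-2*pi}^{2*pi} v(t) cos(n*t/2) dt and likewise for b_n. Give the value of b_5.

2

b_5 = (1/(2*pi)) ∫_{-2*pi}^{2*pi} v(t) sin(5*t/2) dt.
Split the integral at the breakpoints.
Integrating by parts (boundary term plus one more integral), an antiderivative of (3*t + 1) sin(5*t/2) is -6*t*cos(5*t/2)/5 + 12*sin(5*t/2)/25 - 2*cos(5*t/2)/5; evaluating from -2*pi to 0: ∫_{-2*pi}^{0} (3*t + 1) sin(5*t/2) dt = (-2/5) - (2/5 - 12*pi/5) = -4/5 + 12*pi/5.
Integrating by parts (boundary term plus one more integral), an antiderivative of (2*t + 1) sin(5*t/2) is -4*t*cos(5*t/2)/5 + 8*sin(5*t/2)/25 - 2*cos(5*t/2)/5; evaluating from 0 to 2*pi: ∫_{0}^{2*pi} (2*t + 1) sin(5*t/2) dt = (2/5 + 8*pi/5) - (-2/5) = 4/5 + 8*pi/5.
Summing the pieces and multiplying by (1/(2*pi)) gives b_5 = 2.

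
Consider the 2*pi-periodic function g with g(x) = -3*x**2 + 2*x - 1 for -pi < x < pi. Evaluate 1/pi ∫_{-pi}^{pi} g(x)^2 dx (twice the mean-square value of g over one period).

1/pi ∫_{-pi}^{pi} g(x)^2 dx = 1/pi · (2*pi*(15 + 50*pi**2 + 27*pi**4)/15) = 2 + 20*pi**2/3 + 18*pi**4/5.

2 + 20*pi**2/3 + 18*pi**4/5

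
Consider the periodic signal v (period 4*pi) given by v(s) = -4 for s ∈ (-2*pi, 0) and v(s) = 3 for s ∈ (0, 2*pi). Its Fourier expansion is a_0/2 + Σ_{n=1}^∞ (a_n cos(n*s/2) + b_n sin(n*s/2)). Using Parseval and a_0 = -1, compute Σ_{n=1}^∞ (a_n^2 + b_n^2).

Parseval: a_0^2/2 + Σ_{n≥1} (a_n^2+b_n^2) = (1/(2*pi)) ∫_{-2*pi}^{2*pi} v(s)^2 ds = 25.
Subtract a_0^2/2 = 1/2: Σ (a_n^2+b_n^2) = 49/2.

49/2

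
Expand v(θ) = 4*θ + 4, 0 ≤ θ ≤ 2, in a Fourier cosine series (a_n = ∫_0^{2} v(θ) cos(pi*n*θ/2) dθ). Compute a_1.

-32/pi**2

a_1 = ∫_0^{2} (4*θ + 4) cos(pi*θ/2) dθ.
Integrating by parts (boundary term plus one more integral), an antiderivative of (4*θ + 4) cos(pi*θ/2) is 8*θ*sin(pi*θ/2)/pi + 8*sin(pi*θ/2)/pi + 16*cos(pi*θ/2)/pi**2; evaluating from 0 to 2: ∫_{0}^{2} (4*θ + 4) cos(pi*θ/2) dθ = (-16/pi**2) - (16/pi**2) = -32/pi**2.
Hence a_1 = -32/pi**2.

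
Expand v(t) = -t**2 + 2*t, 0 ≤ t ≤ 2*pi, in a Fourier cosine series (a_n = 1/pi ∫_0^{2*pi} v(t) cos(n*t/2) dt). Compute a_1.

a_1 = 1/pi ∫_0^{2*pi} (-t**2 + 2*t) cos(t/2) dt.
Integrating by parts twice (tabular method), an antiderivative of (-t**2 + 2*t) cos(t/2) is -2*t**2*sin(t/2) + 4*t*sin(t/2) - 8*t*cos(t/2) + 16*sin(t/2) + 8*cos(t/2); evaluating from 0 to 2*pi: ∫_{0}^{2*pi} (-t**2 + 2*t) cos(t/2) dt = (-8 + 16*pi) - (8) = -16 + 16*pi.
Hence a_1 = (1/pi)·(-16 + 16*pi) = 16 - 16/pi.

16 - 16/pi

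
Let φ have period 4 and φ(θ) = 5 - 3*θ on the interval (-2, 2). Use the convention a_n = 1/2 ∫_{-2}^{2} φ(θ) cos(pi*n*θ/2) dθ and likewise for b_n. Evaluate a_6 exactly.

0

a_6 = 1/2 ∫_{-2}^{2} φ(θ) cos(3*pi*θ) dθ.
Integrating by parts (boundary term plus one more integral), an antiderivative of (5 - 3*θ) cos(3*pi*θ) is -θ*sin(3*pi*θ)/pi + 5*sin(3*pi*θ)/(3*pi) - cos(3*pi*θ)/(3*pi**2); evaluating from -2 to 2: ∫_{-2}^{2} (5 - 3*θ) cos(3*pi*θ) dθ = (-1/(3*pi**2)) - (-1/(3*pi**2)) = 0.
Hence a_6 = (1/2)·(0) = 0.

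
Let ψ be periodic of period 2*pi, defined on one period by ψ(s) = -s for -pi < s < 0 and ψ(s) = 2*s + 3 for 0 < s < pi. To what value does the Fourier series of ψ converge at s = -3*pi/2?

s = -3*pi/2 differs from s = pi/2 by -1 full period(s), and the series is 2*pi-periodic.
ψ is continuous at s = pi/2 with value 3 + pi, so the series converges to 3 + pi there.

3 + pi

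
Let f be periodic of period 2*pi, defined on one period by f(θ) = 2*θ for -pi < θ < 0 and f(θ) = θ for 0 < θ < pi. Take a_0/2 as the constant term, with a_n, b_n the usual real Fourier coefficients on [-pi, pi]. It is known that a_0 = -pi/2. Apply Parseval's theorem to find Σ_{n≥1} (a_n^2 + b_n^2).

37*pi**2/24

Parseval: a_0^2/2 + Σ_{n≥1} (a_n^2+b_n^2) = 1/pi ∫_{-pi}^{pi} f(θ)^2 dθ = 5*pi**2/3.
Subtract a_0^2/2 = pi**2/8: Σ (a_n^2+b_n^2) = 37*pi**2/24.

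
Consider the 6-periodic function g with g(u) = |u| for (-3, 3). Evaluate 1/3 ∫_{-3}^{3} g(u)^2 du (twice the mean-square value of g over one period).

1/3 ∫_{-3}^{3} g(u)^2 du = 1/3 · (18) = 6.

6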